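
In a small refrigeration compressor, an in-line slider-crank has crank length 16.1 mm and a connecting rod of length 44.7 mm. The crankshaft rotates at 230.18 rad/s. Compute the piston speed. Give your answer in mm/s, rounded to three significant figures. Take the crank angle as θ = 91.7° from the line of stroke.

ω = 230.2 rad/s
For an in-line slider-crank, x = r cosθ + √(L² − r² sin²θ), so v = −rω sinθ·[1 + r cosθ/√(L² − r² sin²θ)].
With r = 0.0161 m, L = 0.0447 m, θ = 91.7°: √(L² − r² sin²θ) = 0.041703 m.
v = −0.0161·230.2·0.99956·[1 + 0.0161·-0.02967/0.041703] = -3.6618 m/s.
|v| = 3.6618 m/s = 3661.8 mm/s.

3660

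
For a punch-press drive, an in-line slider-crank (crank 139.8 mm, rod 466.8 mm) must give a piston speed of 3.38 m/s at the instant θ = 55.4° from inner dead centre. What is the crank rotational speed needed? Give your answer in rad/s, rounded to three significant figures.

25.0

For an in-line slider-crank, |v_piston| = rω|sinθ|·[1 + r cosθ/√(L² − r² sin²θ)].
With r = 0.1398 m, L = 0.4668 m, θ = 55.4°: the bracketed kinematic factor |dx/dθ| = 0.13527 m.
ω = v/|dx/dθ| = 3.38/0.13527 = 24.988 rad/s.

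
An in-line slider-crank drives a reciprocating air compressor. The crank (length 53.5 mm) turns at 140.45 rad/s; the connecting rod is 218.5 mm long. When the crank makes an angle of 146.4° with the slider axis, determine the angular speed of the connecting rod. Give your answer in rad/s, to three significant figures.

ω = 140.4 rad/s
The rod makes angle φ with the slider axis where L sinφ = r sinθ; differentiating, L cosφ·φ̇ = r ω cosθ.
L cosφ = √(L² − r² sin²θ) = 0.21648 m.
|ω_rod| = r ω |cosθ| / √(L² − r² sin²θ) = 0.0535·140.4·0.83292/0.21648 = 28.91 rad/s.

28.9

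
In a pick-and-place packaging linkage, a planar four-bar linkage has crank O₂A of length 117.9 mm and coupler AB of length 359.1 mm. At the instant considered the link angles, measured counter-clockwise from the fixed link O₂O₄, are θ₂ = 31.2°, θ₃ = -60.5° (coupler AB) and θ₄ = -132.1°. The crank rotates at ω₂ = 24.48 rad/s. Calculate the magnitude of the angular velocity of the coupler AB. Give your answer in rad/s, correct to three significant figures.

2.43

ω₂ = 24.48 rad/s
Differentiating the loop-closure r₂e^{iθ₂}+r₃e^{iθ₃}=r₁+r₄e^{iθ₄} gives r₂ω₂e^{iθ₂}+r₃ω₃e^{iθ₃}=r₄ω₄e^{iθ₄}.
Eliminating the other unknown: ω₃ = r₂ω₂ sin(θ₄−θ₂) / [r₃ sin(θ₃−θ₄)].
Numerator sine = -0.28736; denominator sine = +0.94888.
Result = 0.1179·24.48·(-0.28736) / (0.3591·(+0.94888)) = -2.434 rad/s; magnitude 2.434 rad/s.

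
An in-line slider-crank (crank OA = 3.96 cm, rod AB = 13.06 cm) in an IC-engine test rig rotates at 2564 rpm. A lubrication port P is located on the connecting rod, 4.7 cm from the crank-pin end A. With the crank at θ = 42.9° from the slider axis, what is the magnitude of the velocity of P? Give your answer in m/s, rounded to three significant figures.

9.28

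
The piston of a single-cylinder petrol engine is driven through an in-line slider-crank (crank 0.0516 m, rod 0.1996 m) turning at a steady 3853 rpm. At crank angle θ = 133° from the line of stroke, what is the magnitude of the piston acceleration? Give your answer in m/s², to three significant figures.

5850

ω = 2π·3853/60 = 403.5 rad/s
x(θ) = r cosθ + √(L² − r² sin²θ); with ω constant, a = ω²·d²x/dθ².
d²x/dθ² = −r cosθ − r²(cos2θ)/√u − r⁴ sin²2θ/(4u^{3/2}),  u = L² − r² sin²θ = 0.038416 m².
Substituting r = 0.0516 m, L = 0.1996 m, θ = 133°: d²x/dθ² = +0.035904 m.
a = ω²·d²x/dθ² = (403.5)²·(+0.035904) = +5845.3 m/s²;  |a| = 5845.3 m/s².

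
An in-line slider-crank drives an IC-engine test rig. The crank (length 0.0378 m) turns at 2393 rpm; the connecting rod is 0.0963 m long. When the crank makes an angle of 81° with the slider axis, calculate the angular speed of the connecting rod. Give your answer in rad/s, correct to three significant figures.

16.7

ω = 250.6 rad/s (converted from 2393 rpm).
The rod makes angle φ with the slider axis where L sinφ = r sinθ; differentiating, L cosφ·φ̇ = r ω cosθ.
L cosφ = √(L² − r² sin²θ) = 0.088768 m.
|ω_rod| = r ω |cosθ| / √(L² − r² sin²θ) = 0.0378·250.6·0.15643/0.088768 = 16.693 rad/s.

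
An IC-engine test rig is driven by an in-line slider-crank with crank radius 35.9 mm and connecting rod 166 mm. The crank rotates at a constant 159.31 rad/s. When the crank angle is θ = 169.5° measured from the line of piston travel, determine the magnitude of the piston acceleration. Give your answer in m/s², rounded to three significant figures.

711

ω = 159.3 rad/s
x(θ) = r cosθ + √(L² − r² sin²θ); with ω constant, a = ω²·d²x/dθ².
d²x/dθ² = −r cosθ − r²(cos2θ)/√u − r⁴ sin²2θ/(4u^{3/2}),  u = L² − r² sin²θ = 0.0275132 m².
Substituting r = 0.0359 m, L = 0.166 m, θ = 169.5°: d²x/dθ² = +0.028033 m.
a = ω²·d²x/dθ² = (159.3)²·(+0.028033) = +711.48 m/s²;  |a| = 711.48 m/s².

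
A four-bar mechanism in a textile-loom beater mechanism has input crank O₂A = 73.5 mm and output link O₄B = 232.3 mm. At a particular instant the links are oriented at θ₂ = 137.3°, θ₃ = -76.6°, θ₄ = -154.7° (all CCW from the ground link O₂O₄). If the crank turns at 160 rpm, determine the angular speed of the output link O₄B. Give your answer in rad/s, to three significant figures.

ω₂ = 16.76 rad/s (from 160 rpm).
Differentiating the loop-closure r₂e^{iθ₂}+r₃e^{iθ₃}=r₁+r₄e^{iθ₄} gives r₂ω₂e^{iθ₂}+r₃ω₃e^{iθ₃}=r₄ω₄e^{iθ₄}.
Eliminating the other unknown: ω₄ = r₂ω₂ sin(θ₂−θ₃) / [r₄ sin(θ₄−θ₃)].
Numerator sine = -0.55775; denominator sine = -0.97851.
Result = 0.0735·16.76·(-0.55775) / (0.2323·(-0.97851)) = +3.0217 rad/s; magnitude 3.0217 rad/s.

3.02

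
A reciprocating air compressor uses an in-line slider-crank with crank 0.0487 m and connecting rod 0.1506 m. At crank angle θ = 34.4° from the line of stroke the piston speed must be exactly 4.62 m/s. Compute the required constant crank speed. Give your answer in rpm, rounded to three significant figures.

1260

For an in-line slider-crank, |v_piston| = rω|sinθ|·[1 + r cosθ/√(L² − r² sin²θ)].
With r = 0.0487 m, L = 0.1506 m, θ = 34.4°: the bracketed kinematic factor |dx/dθ| = 0.034981 m.
ω = v/|dx/dθ| = 4.62/0.034981 = 132.07 rad/s.
N = 60ω/(2π) = 1261.2 rpm.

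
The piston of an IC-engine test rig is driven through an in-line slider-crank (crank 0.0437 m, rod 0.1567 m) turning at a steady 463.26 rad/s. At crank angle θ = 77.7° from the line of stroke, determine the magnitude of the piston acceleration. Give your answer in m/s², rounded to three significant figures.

464

ω = 463.3 rad/s
x(θ) = r cosθ + √(L² − r² sin²θ); with ω constant, a = ω²·d²x/dθ².
d²x/dθ² = −r cosθ − r²(cos2θ)/√u − r⁴ sin²2θ/(4u^{3/2}),  u = L² − r² sin²θ = 0.0227319 m².
Substituting r = 0.0437 m, L = 0.1567 m, θ = 77.7°: d²x/dθ² = +0.002161 m.
a = ω²·d²x/dθ² = (463.3)²·(+0.002161) = +463.77 m/s²;  |a| = 463.77 m/s².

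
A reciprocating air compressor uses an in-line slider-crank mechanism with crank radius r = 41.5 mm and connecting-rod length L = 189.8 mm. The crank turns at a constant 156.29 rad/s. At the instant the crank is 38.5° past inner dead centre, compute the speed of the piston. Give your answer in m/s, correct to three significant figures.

4.74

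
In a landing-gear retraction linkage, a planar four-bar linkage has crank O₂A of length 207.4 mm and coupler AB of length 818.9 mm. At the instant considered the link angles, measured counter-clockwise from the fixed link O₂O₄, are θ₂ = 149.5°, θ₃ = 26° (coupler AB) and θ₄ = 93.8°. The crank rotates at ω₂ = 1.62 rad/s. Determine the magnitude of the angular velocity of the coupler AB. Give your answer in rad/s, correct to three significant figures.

ω₂ = 1.62 rad/s
Differentiating the loop-closure r₂e^{iθ₂}+r₃e^{iθ₃}=r₁+r₄e^{iθ₄} gives r₂ω₂e^{iθ₂}+r₃ω₃e^{iθ₃}=r₄ω₄e^{iθ₄}.
Eliminating the other unknown: ω₃ = r₂ω₂ sin(θ₄−θ₂) / [r₃ sin(θ₃−θ₄)].
Numerator sine = -0.82610; denominator sine = -0.92587.
Result = 0.2074·1.62·(-0.82610) / (0.8189·(-0.92587)) = +0.36608 rad/s; magnitude 0.36608 rad/s.

0.366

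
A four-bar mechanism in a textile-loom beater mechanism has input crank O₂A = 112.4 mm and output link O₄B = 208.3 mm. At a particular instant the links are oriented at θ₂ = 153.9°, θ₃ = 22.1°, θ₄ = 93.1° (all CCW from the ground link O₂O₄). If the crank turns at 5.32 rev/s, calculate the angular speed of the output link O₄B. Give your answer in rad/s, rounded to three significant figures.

ω₂ = 33.43 rad/s (from 5.32 rev/s).
Differentiating the loop-closure r₂e^{iθ₂}+r₃e^{iθ₃}=r₁+r₄e^{iθ₄} gives r₂ω₂e^{iθ₂}+r₃ω₃e^{iθ₃}=r₄ω₄e^{iθ₄}.
Eliminating the other unknown: ω₄ = r₂ω₂ sin(θ₂−θ₃) / [r₄ sin(θ₄−θ₃)].
Numerator sine = +0.74548; denominator sine = +0.94552.
Result = 0.1124·33.43·(+0.74548) / (0.2083·(+0.94552)) = +14.221 rad/s; magnitude 14.221 rad/s.

14.2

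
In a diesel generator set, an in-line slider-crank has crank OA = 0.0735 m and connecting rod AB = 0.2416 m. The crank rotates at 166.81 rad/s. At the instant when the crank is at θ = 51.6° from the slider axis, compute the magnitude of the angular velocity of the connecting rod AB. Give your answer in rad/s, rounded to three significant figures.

32.5

ω = 166.8 rad/s
The rod makes angle φ with the slider axis where L sinφ = r sinθ; differentiating, L cosφ·φ̇ = r ω cosθ.
L cosφ = √(L² − r² sin²θ) = 0.23463 m.
|ω_rod| = r ω |cosθ| / √(L² − r² sin²θ) = 0.0735·166.8·0.62115/0.23463 = 32.458 rad/s.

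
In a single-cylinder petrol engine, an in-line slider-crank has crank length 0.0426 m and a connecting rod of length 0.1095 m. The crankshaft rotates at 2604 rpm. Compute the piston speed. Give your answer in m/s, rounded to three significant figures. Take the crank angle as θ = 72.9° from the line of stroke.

12.5

ω = 2π·2604/60 = 272.7 rad/s
For an in-line slider-crank, x = r cosθ + √(L² − r² sin²θ), so v = −rω sinθ·[1 + r cosθ/√(L² − r² sin²θ)].
With r = 0.0426 m, L = 0.1095 m, θ = 72.9°: √(L² − r² sin²θ) = 0.10165 m.
v = −0.0426·272.7·0.95579·[1 + 0.0426·0.29404/0.10165] = -12.471 m/s.
|v| = 12.471 m/s.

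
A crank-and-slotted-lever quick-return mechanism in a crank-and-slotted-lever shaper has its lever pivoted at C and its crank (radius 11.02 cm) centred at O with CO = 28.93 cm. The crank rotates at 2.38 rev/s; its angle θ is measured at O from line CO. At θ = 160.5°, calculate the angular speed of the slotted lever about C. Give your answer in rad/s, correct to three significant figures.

ω = 14.95 rad/s (from 2.38 rev/s).
Crank pin A relative to C: A = (d + r cosθ, r sinθ); lever angle φ = atan2(r sinθ, d + r cosθ).
Differentiating tanφ: φ̇ = rω(d cosθ + r)/(d² + r² + 2dr cosθ).
d² + r² + 2dr cosθ = |CA|² = 0.0357341 m²;  d cosθ + r = -0.16251 m.
|ω_lever| = |0.1102·14.95·-0.16251| / 0.0357341 = 7.4942 rad/s.

7.49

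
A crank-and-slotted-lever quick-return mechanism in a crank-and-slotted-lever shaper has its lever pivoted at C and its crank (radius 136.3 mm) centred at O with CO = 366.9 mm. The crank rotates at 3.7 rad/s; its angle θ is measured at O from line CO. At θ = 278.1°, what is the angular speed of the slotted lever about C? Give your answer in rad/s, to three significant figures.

ω = 3.7 rad/s
Crank pin A relative to C: A = (d + r cosθ, r sinθ); lever angle φ = atan2(r sinθ, d + r cosθ).
Differentiating tanφ: φ̇ = rω(d cosθ + r)/(d² + r² + 2dr cosθ).
d² + r² + 2dr cosθ = |CA|² = 0.167286 m²;  d cosθ + r = +0.188 m.
|ω_lever| = |0.1363·3.7·+0.188| / 0.167286 = 0.56675 rad/s.

0.567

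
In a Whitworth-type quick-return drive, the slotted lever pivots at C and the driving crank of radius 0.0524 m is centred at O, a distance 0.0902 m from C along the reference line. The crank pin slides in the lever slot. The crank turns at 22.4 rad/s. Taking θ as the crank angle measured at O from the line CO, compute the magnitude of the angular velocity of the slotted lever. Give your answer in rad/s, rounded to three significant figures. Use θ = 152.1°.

ω = 22.4 rad/s
Crank pin A relative to C: A = (d + r cosθ, r sinθ); lever angle φ = atan2(r sinθ, d + r cosθ).
Differentiating tanφ: φ̇ = rω(d cosθ + r)/(d² + r² + 2dr cosθ).
d² + r² + 2dr cosθ = |CA|² = 0.0025276 m²;  d cosθ + r = -0.027316 m.
|ω_lever| = |0.0524·22.4·-0.027316| / 0.0025276 = 12.685 rad/s.

12.7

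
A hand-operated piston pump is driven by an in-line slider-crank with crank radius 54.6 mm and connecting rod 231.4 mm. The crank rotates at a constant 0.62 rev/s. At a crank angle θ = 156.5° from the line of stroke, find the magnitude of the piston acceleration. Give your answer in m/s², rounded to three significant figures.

0.624

ω = 2π·0.62 = 3.896 rad/s
x(θ) = r cosθ + √(L² − r² sin²θ); with ω constant, a = ω²·d²x/dθ².
d²x/dθ² = −r cosθ − r²(cos2θ)/√u − r⁴ sin²2θ/(4u^{3/2}),  u = L² − r² sin²θ = 0.053072 m².
Substituting r = 0.0546 m, L = 0.2314 m, θ = 156.5°: d²x/dθ² = +0.041149 m.
a = ω²·d²x/dθ² = (3.896)²·(+0.041149) = +0.62445 m/s²;  |a| = 0.62445 m/s².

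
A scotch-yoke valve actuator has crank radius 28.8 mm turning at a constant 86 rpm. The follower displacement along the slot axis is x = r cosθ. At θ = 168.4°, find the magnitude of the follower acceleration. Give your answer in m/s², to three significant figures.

ω = 9.006 rad/s (from 86 rpm).
x = r cosθ ⇒ ẍ = −rω² cosθ (ω constant).
|a| = rω²|cosθ| = 0.0288·(9.006)²·|cos 168.4°| = 2.2881 m/s².

2.29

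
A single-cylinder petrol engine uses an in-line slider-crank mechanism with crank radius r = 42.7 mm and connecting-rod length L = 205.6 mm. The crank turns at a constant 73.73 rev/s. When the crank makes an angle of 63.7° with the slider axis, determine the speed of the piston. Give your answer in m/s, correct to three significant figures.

ω = 2π·73.7 = 463.3 rad/s
For an in-line slider-crank, x = r cosθ + √(L² − r² sin²θ), so v = −rω sinθ·[1 + r cosθ/√(L² − r² sin²θ)].
With r = 0.0427 m, L = 0.2056 m, θ = 63.7°: √(L² − r² sin²θ) = 0.202 m.
v = −0.0427·463.3·0.89649·[1 + 0.0427·0.44307/0.202] = -19.394 m/s.
|v| = 19.394 m/s.

19.4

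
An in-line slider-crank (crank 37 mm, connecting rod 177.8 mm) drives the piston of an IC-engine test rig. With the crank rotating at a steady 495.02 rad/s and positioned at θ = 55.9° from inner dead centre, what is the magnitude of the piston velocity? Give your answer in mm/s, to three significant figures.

ω = 495 rad/s
For an in-line slider-crank, x = r cosθ + √(L² − r² sin²θ), so v = −rω sinθ·[1 + r cosθ/√(L² − r² sin²θ)].
With r = 0.037 m, L = 0.1778 m, θ = 55.9°: √(L² − r² sin²θ) = 0.17514 m.
v = −0.037·495·0.82806·[1 + 0.037·0.56064/0.17514] = -16.963 m/s.
|v| = 16.963 m/s = 16963 mm/s.

17000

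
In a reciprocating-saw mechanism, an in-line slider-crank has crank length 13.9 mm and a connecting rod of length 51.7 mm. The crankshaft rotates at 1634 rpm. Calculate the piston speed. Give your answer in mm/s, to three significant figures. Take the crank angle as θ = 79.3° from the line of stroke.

ω = 2π·1634/60 = 171.1 rad/s
For an in-line slider-crank, x = r cosθ + √(L² − r² sin²θ), so v = −rω sinθ·[1 + r cosθ/√(L² − r² sin²θ)].
With r = 0.0139 m, L = 0.0517 m, θ = 79.3°: √(L² − r² sin²θ) = 0.049863 m.
v = −0.0139·171.1·0.98261·[1 + 0.0139·0.18567/0.049863] = -2.4581 m/s.
|v| = 2.4581 m/s = 2458.1 mm/s.

2460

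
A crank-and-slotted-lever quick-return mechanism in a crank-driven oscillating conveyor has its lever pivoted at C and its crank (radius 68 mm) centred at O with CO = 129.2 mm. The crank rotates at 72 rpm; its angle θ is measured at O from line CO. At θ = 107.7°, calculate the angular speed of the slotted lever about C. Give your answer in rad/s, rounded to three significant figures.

0.922

ω = 7.54 rad/s (from 72 rpm).
Crank pin A relative to C: A = (d + r cosθ, r sinθ); lever angle φ = atan2(r sinθ, d + r cosθ).
Differentiating tanφ: φ̇ = rω(d cosθ + r)/(d² + r² + 2dr cosθ).
d² + r² + 2dr cosθ = |CA|² = 0.0159744 m²;  d cosθ + r = +0.028719 m.
|ω_lever| = |0.068·7.54·+0.028719| / 0.0159744 = 0.92175 rad/s.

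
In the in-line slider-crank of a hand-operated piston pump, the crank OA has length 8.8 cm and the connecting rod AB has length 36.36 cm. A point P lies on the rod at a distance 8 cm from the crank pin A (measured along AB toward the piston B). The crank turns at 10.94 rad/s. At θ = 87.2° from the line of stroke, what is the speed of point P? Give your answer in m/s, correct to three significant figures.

ω = 10.94 rad/s.  Crank-pin speed |V_A| = rω = 0.96272 m/s, perpendicular to OA.
Rod angle: sinφ = −(r/L) sinθ ⇒ φ = -13.989°; ω_rod = −rω cosθ/√(L²−r²sin²θ) = -0.13329 rad/s.
V_P = V_A + ω_rod × AP, with AP = 0.08 m along the rod.
Components: V_Px = −rω sinθ − a·ω_rod·sinφ = -0.96415 m/s;  V_Py = rω cosθ + a·ω_rod·cosφ = +0.036681 m/s.
|V_P| = √(V_Px² + V_Py²) = 0.96485 m/s.

0.965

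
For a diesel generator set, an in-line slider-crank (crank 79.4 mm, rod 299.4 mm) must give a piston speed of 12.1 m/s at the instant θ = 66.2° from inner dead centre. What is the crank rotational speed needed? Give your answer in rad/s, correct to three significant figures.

For an in-line slider-crank, |v_piston| = rω|sinθ|·[1 + r cosθ/√(L² − r² sin²θ)].
With r = 0.0794 m, L = 0.2994 m, θ = 66.2°: the bracketed kinematic factor |dx/dθ| = 0.080662 m.
ω = v/|dx/dθ| = 12.1/0.080662 = 150.01 rad/s.

150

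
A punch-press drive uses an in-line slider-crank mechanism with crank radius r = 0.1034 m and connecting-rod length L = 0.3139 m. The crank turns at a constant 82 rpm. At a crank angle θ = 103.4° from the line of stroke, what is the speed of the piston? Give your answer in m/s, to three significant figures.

ω = 2π·82/60 = 8.587 rad/s
For an in-line slider-crank, x = r cosθ + √(L² − r² sin²θ), so v = −rω sinθ·[1 + r cosθ/√(L² − r² sin²θ)].
With r = 0.1034 m, L = 0.3139 m, θ = 103.4°: √(L² − r² sin²θ) = 0.29735 m.
v = −0.1034·8.587·0.97278·[1 + 0.1034·-0.23175/0.29735] = -0.79412 m/s.
|v| = 0.79412 m/s.

0.794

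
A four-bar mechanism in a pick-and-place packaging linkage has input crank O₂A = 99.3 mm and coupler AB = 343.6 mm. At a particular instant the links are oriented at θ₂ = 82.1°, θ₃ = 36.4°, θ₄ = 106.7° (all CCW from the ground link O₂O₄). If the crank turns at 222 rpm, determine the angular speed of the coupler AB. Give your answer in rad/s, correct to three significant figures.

ω₂ = 23.25 rad/s (from 222 rpm).
Differentiating the loop-closure r₂e^{iθ₂}+r₃e^{iθ₃}=r₁+r₄e^{iθ₄} gives r₂ω₂e^{iθ₂}+r₃ω₃e^{iθ₃}=r₄ω₄e^{iθ₄}.
Eliminating the other unknown: ω₃ = r₂ω₂ sin(θ₄−θ₂) / [r₃ sin(θ₃−θ₄)].
Numerator sine = +0.41628; denominator sine = -0.94147.
Result = 0.0993·23.25·(+0.41628) / (0.3436·(-0.94147)) = -2.9707 rad/s; magnitude 2.9707 rad/s.

2.97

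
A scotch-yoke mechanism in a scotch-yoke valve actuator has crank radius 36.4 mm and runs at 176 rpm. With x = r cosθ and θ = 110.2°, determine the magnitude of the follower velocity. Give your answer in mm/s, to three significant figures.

630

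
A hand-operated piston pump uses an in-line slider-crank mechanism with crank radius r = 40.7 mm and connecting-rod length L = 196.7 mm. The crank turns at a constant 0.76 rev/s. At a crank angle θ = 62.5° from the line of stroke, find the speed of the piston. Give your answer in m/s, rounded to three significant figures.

ω = 2π·0.76 = 4.775 rad/s
For an in-line slider-crank, x = r cosθ + √(L² − r² sin²θ), so v = −rω sinθ·[1 + r cosθ/√(L² − r² sin²θ)].
With r = 0.0407 m, L = 0.1967 m, θ = 62.5°: √(L² − r² sin²θ) = 0.19336 m.
v = −0.0407·4.775·0.88701·[1 + 0.0407·0.46175/0.19336] = -0.18915 m/s.
|v| = 0.18915 m/s.

0.189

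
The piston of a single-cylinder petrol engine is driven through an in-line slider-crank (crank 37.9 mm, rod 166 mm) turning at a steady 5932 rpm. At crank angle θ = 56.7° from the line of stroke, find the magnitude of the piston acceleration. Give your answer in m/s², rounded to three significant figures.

6720

ω = 2π·5932/60 = 621.2 rad/s
x(θ) = r cosθ + √(L² − r² sin²θ); with ω constant, a = ω²·d²x/dθ².
d²x/dθ² = −r cosθ − r²(cos2θ)/√u − r⁴ sin²2θ/(4u^{3/2}),  u = L² − r² sin²θ = 0.0265526 m².
Substituting r = 0.0379 m, L = 0.166 m, θ = 56.7°: d²x/dθ² = -0.017407 m.
a = ω²·d²x/dθ² = (621.2)²·(-0.017407) = -6717.3 m/s²;  |a| = 6717.3 m/s².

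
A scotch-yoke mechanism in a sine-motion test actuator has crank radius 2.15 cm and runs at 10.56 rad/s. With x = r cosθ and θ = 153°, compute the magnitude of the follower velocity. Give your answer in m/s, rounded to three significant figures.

ω = 10.56 rad/s
x = r cosθ ⇒ ẋ = −rω sinθ.
|v| = rω|sinθ| = 0.0215·10.56·|sin 153°| = 0.10307 m/s.

0.103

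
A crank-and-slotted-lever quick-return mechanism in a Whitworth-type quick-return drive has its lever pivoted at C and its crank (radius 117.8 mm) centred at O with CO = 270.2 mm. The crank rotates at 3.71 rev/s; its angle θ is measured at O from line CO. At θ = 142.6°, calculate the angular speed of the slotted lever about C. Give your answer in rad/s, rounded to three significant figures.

ω = 23.31 rad/s (from 3.71 rev/s).
Crank pin A relative to C: A = (d + r cosθ, r sinθ); lever angle φ = atan2(r sinθ, d + r cosθ).
Differentiating tanφ: φ̇ = rω(d cosθ + r)/(d² + r² + 2dr cosθ).
d² + r² + 2dr cosθ = |CA|² = 0.0363131 m²;  d cosθ + r = -0.096851 m.
|ω_lever| = |0.1178·23.31·-0.096851| / 0.0363131 = 7.3238 rad/s.

7.32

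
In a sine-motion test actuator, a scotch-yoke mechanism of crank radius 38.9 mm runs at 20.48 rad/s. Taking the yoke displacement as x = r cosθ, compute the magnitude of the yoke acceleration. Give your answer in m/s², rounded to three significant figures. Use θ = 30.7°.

14.0

ω = 20.48 rad/s
x = r cosθ ⇒ ẍ = −rω² cosθ (ω constant).
|a| = rω²|cosθ| = 0.0389·(20.48)²·|cos 30.7°| = 14.029 m/s².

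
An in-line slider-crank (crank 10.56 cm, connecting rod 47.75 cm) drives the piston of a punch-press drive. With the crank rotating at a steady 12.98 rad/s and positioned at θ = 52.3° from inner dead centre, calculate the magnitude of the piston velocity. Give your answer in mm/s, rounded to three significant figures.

ω = 12.98 rad/s
For an in-line slider-crank, x = r cosθ + √(L² − r² sin²θ), so v = −rω sinθ·[1 + r cosθ/√(L² − r² sin²θ)].
With r = 0.1056 m, L = 0.4775 m, θ = 52.3°: √(L² − r² sin²θ) = 0.47013 m.
v = −0.1056·12.98·0.79122·[1 + 0.1056·0.61153/0.47013] = -1.2335 m/s.
|v| = 1.2335 m/s = 1233.5 mm/s.

1230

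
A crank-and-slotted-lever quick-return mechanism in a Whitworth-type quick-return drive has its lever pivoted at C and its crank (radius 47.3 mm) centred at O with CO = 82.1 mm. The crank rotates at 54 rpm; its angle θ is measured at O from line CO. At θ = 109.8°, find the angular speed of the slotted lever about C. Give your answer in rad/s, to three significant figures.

0.821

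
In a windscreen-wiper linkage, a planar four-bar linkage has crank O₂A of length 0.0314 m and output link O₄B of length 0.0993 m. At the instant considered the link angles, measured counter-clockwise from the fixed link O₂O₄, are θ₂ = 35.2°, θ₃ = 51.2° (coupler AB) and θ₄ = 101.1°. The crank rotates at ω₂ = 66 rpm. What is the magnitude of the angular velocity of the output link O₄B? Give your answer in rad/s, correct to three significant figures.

ω₂ = 6.912 rad/s (from 66 rpm).
Differentiating the loop-closure r₂e^{iθ₂}+r₃e^{iθ₃}=r₁+r₄e^{iθ₄} gives r₂ω₂e^{iθ₂}+r₃ω₃e^{iθ₃}=r₄ω₄e^{iθ₄}.
Eliminating the other unknown: ω₄ = r₂ω₂ sin(θ₂−θ₃) / [r₄ sin(θ₄−θ₃)].
Numerator sine = -0.27564; denominator sine = +0.76492.
Result = 0.0314·6.912·(-0.27564) / (0.0993·(+0.76492)) = -0.78754 rad/s; magnitude 0.78754 rad/s.

0.788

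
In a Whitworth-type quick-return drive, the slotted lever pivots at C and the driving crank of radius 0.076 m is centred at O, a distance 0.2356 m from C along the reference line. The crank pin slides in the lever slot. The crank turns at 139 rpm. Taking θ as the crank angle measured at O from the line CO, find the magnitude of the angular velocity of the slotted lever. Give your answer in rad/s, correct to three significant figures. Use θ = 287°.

2.23

ω = 14.56 rad/s (from 139 rpm).
Crank pin A relative to C: A = (d + r cosθ, r sinθ); lever angle φ = atan2(r sinθ, d + r cosθ).
Differentiating tanφ: φ̇ = rω(d cosθ + r)/(d² + r² + 2dr cosθ).
d² + r² + 2dr cosθ = |CA|² = 0.0717535 m²;  d cosθ + r = +0.14488 m.
|ω_lever| = |0.076·14.56·+0.14488| / 0.0717535 = 2.2337 rad/s.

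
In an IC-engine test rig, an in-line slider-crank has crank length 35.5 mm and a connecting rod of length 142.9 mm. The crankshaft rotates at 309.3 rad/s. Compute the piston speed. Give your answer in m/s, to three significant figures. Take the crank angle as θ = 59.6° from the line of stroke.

ω = 309.3 rad/s
For an in-line slider-crank, x = r cosθ + √(L² − r² sin²θ), so v = −rω sinθ·[1 + r cosθ/√(L² − r² sin²θ)].
With r = 0.0355 m, L = 0.1429 m, θ = 59.6°: √(L² − r² sin²θ) = 0.13958 m.
v = −0.0355·309.3·0.86251·[1 + 0.0355·0.50603/0.13958] = -10.689 m/s.
|v| = 10.689 m/s.

10.7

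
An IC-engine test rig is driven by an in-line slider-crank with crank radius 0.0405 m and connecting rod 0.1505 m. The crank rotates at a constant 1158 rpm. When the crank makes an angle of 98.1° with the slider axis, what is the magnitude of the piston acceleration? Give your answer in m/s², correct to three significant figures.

ω = 2π·1158/60 = 121.3 rad/s
x(θ) = r cosθ + √(L² − r² sin²θ); with ω constant, a = ω²·d²x/dθ².
d²x/dθ² = −r cosθ − r²(cos2θ)/√u − r⁴ sin²2θ/(4u^{3/2}),  u = L² − r² sin²θ = 0.0210426 m².
Substituting r = 0.0405 m, L = 0.1505 m, θ = 98.1°: d²x/dθ² = +0.016548 m.
a = ω²·d²x/dθ² = (121.3)²·(+0.016548) = +243.34 m/s²;  |a| = 243.34 m/s².

243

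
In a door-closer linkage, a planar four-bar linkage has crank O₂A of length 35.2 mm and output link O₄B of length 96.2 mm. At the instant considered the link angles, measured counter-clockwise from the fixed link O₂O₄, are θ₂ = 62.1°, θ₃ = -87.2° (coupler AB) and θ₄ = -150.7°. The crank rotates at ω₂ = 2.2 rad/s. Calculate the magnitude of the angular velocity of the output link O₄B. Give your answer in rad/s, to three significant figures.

ω₂ = 2.2 rad/s
Differentiating the loop-closure r₂e^{iθ₂}+r₃e^{iθ₃}=r₁+r₄e^{iθ₄} gives r₂ω₂e^{iθ₂}+r₃ω₃e^{iθ₃}=r₄ω₄e^{iθ₄}.
Eliminating the other unknown: ω₄ = r₂ω₂ sin(θ₂−θ₃) / [r₄ sin(θ₄−θ₃)].
Numerator sine = +0.51054; denominator sine = -0.89493.
Result = 0.0352·2.2·(+0.51054) / (0.0962·(-0.89493)) = -0.45923 rad/s; magnitude 0.45923 rad/s.

0.459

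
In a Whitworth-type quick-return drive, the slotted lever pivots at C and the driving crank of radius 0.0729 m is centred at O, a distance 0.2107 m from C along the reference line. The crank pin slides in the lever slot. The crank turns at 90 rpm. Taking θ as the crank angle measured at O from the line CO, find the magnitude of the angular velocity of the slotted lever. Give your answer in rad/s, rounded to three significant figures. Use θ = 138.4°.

2.18

ω = 9.425 rad/s (from 90 rpm).
Crank pin A relative to C: A = (d + r cosθ, r sinθ); lever angle φ = atan2(r sinθ, d + r cosθ).
Differentiating tanφ: φ̇ = rω(d cosθ + r)/(d² + r² + 2dr cosθ).
d² + r² + 2dr cosθ = |CA|² = 0.0267365 m²;  d cosθ + r = -0.084661 m.
|ω_lever| = |0.0729·9.425·-0.084661| / 0.0267365 = 2.1756 rad/s.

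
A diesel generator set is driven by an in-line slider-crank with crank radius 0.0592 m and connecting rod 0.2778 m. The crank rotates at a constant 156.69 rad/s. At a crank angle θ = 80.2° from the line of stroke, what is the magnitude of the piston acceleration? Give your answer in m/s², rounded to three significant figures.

50.6

ω = 156.7 rad/s
x(θ) = r cosθ + √(L² − r² sin²θ); with ω constant, a = ω²·d²x/dθ².
d²x/dθ² = −r cosθ − r²(cos2θ)/√u − r⁴ sin²2θ/(4u^{3/2}),  u = L² − r² sin²θ = 0.0737697 m².
Substituting r = 0.0592 m, L = 0.2778 m, θ = 80.2°: d²x/dθ² = +0.0020621 m.
a = ω²·d²x/dθ² = (156.7)²·(+0.0020621) = +50.628 m/s²;  |a| = 50.628 m/s².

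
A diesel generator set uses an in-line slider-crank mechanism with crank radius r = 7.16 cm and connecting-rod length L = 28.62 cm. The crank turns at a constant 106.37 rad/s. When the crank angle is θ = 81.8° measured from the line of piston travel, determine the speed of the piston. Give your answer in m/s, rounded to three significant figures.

ω = 106.4 rad/s
For an in-line slider-crank, x = r cosθ + √(L² − r² sin²θ), so v = −rω sinθ·[1 + r cosθ/√(L² − r² sin²θ)].
With r = 0.0716 m, L = 0.2862 m, θ = 81.8°: √(L² − r² sin²θ) = 0.27729 m.
v = −0.0716·106.4·0.98978·[1 + 0.0716·0.14263/0.27729] = -7.8159 m/s.
|v| = 7.8159 m/s.

7.82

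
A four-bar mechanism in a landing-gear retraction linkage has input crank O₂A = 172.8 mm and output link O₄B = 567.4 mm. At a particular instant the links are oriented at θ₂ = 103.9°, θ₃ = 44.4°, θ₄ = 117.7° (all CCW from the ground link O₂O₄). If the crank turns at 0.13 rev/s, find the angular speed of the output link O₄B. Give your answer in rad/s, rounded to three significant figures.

ω₂ = 0.8168 rad/s (from 0.13 rev/s).
Differentiating the loop-closure r₂e^{iθ₂}+r₃e^{iθ₃}=r₁+r₄e^{iθ₄} gives r₂ω₂e^{iθ₂}+r₃ω₃e^{iθ₃}=r₄ω₄e^{iθ₄}.
Eliminating the other unknown: ω₄ = r₂ω₂ sin(θ₂−θ₃) / [r₄ sin(θ₄−θ₃)].
Numerator sine = +0.86163; denominator sine = +0.95782.
Result = 0.1728·0.8168·(+0.86163) / (0.5674·(+0.95782)) = +0.22378 rad/s; magnitude 0.22378 rad/s.

0.224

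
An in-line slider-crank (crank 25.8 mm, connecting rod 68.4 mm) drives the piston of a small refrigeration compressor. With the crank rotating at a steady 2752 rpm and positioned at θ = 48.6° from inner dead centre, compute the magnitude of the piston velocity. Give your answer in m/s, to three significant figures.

ω = 2π·2752/60 = 288.2 rad/s
For an in-line slider-crank, x = r cosθ + √(L² − r² sin²θ), so v = −rω sinθ·[1 + r cosθ/√(L² − r² sin²θ)].
With r = 0.0258 m, L = 0.0684 m, θ = 48.6°: √(L² − r² sin²θ) = 0.065605 m.
v = −0.0258·288.2·0.75011·[1 + 0.0258·0.66131/0.065605] = -7.0278 m/s.
|v| = 7.0278 m/s.

7.03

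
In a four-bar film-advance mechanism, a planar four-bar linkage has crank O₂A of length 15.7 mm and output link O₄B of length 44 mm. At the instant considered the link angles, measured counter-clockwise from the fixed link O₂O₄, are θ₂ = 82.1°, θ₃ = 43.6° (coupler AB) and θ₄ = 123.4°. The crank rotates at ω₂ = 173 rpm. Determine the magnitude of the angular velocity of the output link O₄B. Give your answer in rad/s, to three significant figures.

4.09

ω₂ = 18.12 rad/s (from 173 rpm).
Differentiating the loop-closure r₂e^{iθ₂}+r₃e^{iθ₃}=r₁+r₄e^{iθ₄} gives r₂ω₂e^{iθ₂}+r₃ω₃e^{iθ₃}=r₄ω₄e^{iθ₄}.
Eliminating the other unknown: ω₄ = r₂ω₂ sin(θ₂−θ₃) / [r₄ sin(θ₄−θ₃)].
Numerator sine = +0.62251; denominator sine = +0.98420.
Result = 0.0157·18.12·(+0.62251) / (0.044·(+0.98420)) = +4.0887 rad/s; magnitude 4.0887 rad/s.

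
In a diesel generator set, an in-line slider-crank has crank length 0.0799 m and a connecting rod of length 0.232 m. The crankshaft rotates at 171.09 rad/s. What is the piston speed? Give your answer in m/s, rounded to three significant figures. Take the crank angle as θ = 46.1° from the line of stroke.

12.3

ω = 171.1 rad/s
For an in-line slider-crank, x = r cosθ + √(L² − r² sin²θ), so v = −rω sinθ·[1 + r cosθ/√(L² − r² sin²θ)].
With r = 0.0799 m, L = 0.232 m, θ = 46.1°: √(L² − r² sin²θ) = 0.22474 m.
v = −0.0799·171.1·0.72055·[1 + 0.0799·0.69340/0.22474] = -12.278 m/s.
|v| = 12.278 m/s.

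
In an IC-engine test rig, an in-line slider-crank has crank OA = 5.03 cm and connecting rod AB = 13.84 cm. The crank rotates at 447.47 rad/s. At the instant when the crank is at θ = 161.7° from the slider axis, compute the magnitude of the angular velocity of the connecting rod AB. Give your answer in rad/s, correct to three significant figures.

155

ω = 447.5 rad/s
The rod makes angle φ with the slider axis where L sinφ = r sinθ; differentiating, L cosφ·φ̇ = r ω cosθ.
L cosφ = √(L² − r² sin²θ) = 0.1375 m.
|ω_rod| = r ω |cosθ| / √(L² − r² sin²θ) = 0.0503·447.5·0.94943/0.1375 = 155.42 rad/s.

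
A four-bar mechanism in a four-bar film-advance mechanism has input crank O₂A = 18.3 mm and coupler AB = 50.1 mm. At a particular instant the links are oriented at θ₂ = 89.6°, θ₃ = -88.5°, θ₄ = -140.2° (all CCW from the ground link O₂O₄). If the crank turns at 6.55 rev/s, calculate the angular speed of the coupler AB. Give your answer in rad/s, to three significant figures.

ω₂ = 41.15 rad/s (from 6.55 rev/s).
Differentiating the loop-closure r₂e^{iθ₂}+r₃e^{iθ₃}=r₁+r₄e^{iθ₄} gives r₂ω₂e^{iθ₂}+r₃ω₃e^{iθ₃}=r₄ω₄e^{iθ₄}.
Eliminating the other unknown: ω₃ = r₂ω₂ sin(θ₄−θ₂) / [r₃ sin(θ₃−θ₄)].
Numerator sine = +0.76380; denominator sine = +0.78478.
Result = 0.0183·41.15·(+0.76380) / (0.0501·(+0.78478)) = +14.631 rad/s; magnitude 14.631 rad/s.

14.6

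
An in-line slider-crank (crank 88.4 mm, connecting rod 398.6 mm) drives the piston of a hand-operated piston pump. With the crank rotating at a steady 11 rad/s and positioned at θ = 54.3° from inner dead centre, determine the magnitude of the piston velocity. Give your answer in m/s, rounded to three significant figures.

ω = 11 rad/s
For an in-line slider-crank, x = r cosθ + √(L² − r² sin²θ), so v = −rω sinθ·[1 + r cosθ/√(L² − r² sin²θ)].
With r = 0.0884 m, L = 0.3986 m, θ = 54.3°: √(L² − r² sin²θ) = 0.39208 m.
v = −0.0884·11·0.81208·[1 + 0.0884·0.58354/0.39208] = -0.89356 m/s.
|v| = 0.89356 m/s.

0.894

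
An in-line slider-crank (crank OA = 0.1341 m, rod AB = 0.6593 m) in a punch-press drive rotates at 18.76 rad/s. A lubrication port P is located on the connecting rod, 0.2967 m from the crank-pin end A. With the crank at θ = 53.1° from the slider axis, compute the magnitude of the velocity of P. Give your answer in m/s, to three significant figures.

ω = 18.76 rad/s.  Crank-pin speed |V_A| = rω = 2.5157 m/s, perpendicular to OA.
Rod angle: sinφ = −(r/L) sinθ ⇒ φ = -9.361°; ω_rod = −rω cosθ/√(L²−r²sin²θ) = -2.322 rad/s.
V_P = V_A + ω_rod × AP, with AP = 0.2967 m along the rod.
Components: V_Px = −rω sinθ − a·ω_rod·sinφ = -2.1238 m/s;  V_Py = rω cosθ + a·ω_rod·cosφ = +0.83073 m/s.
|V_P| = √(V_Px² + V_Py²) = 2.2805 m/s.

2.28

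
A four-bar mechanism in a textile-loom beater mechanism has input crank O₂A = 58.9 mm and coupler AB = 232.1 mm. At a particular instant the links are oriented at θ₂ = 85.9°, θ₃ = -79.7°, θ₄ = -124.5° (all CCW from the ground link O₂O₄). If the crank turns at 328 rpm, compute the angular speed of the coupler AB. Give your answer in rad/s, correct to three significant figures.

6.26

ω₂ = 34.35 rad/s (from 328 rpm).
Differentiating the loop-closure r₂e^{iθ₂}+r₃e^{iθ₃}=r₁+r₄e^{iθ₄} gives r₂ω₂e^{iθ₂}+r₃ω₃e^{iθ₃}=r₄ω₄e^{iθ₄}.
Eliminating the other unknown: ω₃ = r₂ω₂ sin(θ₄−θ₂) / [r₃ sin(θ₃−θ₄)].
Numerator sine = +0.50603; denominator sine = +0.70463.
Result = 0.0589·34.35·(+0.50603) / (0.2321·(+0.70463)) = +6.2598 rad/s; magnitude 6.2598 rad/s.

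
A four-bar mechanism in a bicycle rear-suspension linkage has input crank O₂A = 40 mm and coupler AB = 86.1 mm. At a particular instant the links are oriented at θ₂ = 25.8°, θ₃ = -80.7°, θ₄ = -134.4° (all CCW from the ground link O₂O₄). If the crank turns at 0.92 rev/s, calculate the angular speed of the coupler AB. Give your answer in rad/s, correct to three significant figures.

1.13

ω₂ = 5.781 rad/s (from 0.92 rev/s).
Differentiating the loop-closure r₂e^{iθ₂}+r₃e^{iθ₃}=r₁+r₄e^{iθ₄} gives r₂ω₂e^{iθ₂}+r₃ω₃e^{iθ₃}=r₄ω₄e^{iθ₄}.
Eliminating the other unknown: ω₃ = r₂ω₂ sin(θ₄−θ₂) / [r₃ sin(θ₃−θ₄)].
Numerator sine = -0.33874; denominator sine = +0.80593.
Result = 0.04·5.781·(-0.33874) / (0.0861·(+0.80593)) = -1.1287 rad/s; magnitude 1.1287 rad/s.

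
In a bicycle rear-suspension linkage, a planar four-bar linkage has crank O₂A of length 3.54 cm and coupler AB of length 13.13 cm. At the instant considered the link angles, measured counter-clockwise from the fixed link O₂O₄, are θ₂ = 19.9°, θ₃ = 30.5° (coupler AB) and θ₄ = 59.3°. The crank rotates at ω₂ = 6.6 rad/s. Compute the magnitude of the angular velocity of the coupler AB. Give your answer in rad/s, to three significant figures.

ω₂ = 6.6 rad/s
Differentiating the loop-closure r₂e^{iθ₂}+r₃e^{iθ₃}=r₁+r₄e^{iθ₄} gives r₂ω₂e^{iθ₂}+r₃ω₃e^{iθ₃}=r₄ω₄e^{iθ₄}.
Eliminating the other unknown: ω₃ = r₂ω₂ sin(θ₄−θ₂) / [r₃ sin(θ₃−θ₄)].
Numerator sine = +0.63473; denominator sine = -0.48175.
Result = 0.0354·6.6·(+0.63473) / (0.1313·(-0.48175)) = -2.3445 rad/s; magnitude 2.3445 rad/s.

2.34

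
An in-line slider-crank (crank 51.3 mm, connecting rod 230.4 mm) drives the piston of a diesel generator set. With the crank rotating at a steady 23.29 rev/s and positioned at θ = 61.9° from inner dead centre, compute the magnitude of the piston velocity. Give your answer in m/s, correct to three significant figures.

7.33

ω = 2π·23.3 = 146.3 rad/s
For an in-line slider-crank, x = r cosθ + √(L² − r² sin²θ), so v = −rω sinθ·[1 + r cosθ/√(L² − r² sin²θ)].
With r = 0.0513 m, L = 0.2304 m, θ = 61.9°: √(L² − r² sin²θ) = 0.22591 m.
v = −0.0513·146.3·0.88213·[1 + 0.0513·0.47101/0.22591] = -7.3304 m/s.
|v| = 7.3304 m/s.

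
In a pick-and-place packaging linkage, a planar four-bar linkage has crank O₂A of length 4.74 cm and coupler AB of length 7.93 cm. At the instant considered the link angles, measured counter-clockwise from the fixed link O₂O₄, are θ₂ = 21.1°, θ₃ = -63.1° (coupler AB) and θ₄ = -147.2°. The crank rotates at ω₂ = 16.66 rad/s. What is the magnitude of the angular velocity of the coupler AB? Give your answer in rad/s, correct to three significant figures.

2.03

ω₂ = 16.66 rad/s
Differentiating the loop-closure r₂e^{iθ₂}+r₃e^{iθ₃}=r₁+r₄e^{iθ₄} gives r₂ω₂e^{iθ₂}+r₃ω₃e^{iθ₃}=r₄ω₄e^{iθ₄}.
Eliminating the other unknown: ω₃ = r₂ω₂ sin(θ₄−θ₂) / [r₃ sin(θ₃−θ₄)].
Numerator sine = -0.20279; denominator sine = +0.99470.
Result = 0.0474·16.66·(-0.20279) / (0.0793·(+0.99470)) = -2.0301 rad/s; magnitude 2.0301 rad/s.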